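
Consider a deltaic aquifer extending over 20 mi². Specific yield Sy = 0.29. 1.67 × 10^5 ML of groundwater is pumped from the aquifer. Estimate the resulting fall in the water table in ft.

Δh ≈ 36.5 ft

A = 20 mi² = 5.18 × 10^7 m²
ΔV = 1.67 × 10^5 ML = 1.67 × 10^8 m³
Δh = ΔV / (Sy × A) = 1.67 × 10^8 m³ / (0.29 × 5.18 × 10^7 m²) = 11.12 m
Δh = 11.12 m = 36.47 ft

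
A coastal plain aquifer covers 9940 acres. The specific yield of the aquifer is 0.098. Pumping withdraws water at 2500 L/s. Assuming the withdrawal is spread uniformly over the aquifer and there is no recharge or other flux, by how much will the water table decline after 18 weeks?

Δh ≈ 6.9 m

A = 9940 acres = 4.023 × 10^7 m²
Q = 2500 L/s = 2.16 × 10^5 m³/d
t = 18 weeks = 126 d
ΔV = Q × t = 2.16 × 10^5 m³/d × 126 d = 2.722 × 10^7 m³
Δh = ΔV / (Sy × A) = 2.722 × 10^7 / (0.098 × 4.023 × 10^7) = 6.904 m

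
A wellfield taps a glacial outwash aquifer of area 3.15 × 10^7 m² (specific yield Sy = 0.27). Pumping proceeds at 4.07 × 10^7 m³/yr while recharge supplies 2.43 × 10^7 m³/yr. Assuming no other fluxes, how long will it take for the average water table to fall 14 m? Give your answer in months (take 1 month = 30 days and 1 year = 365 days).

ΔV = Sy × A × Δh = 0.27 × 3.15 × 10^7 × 14 = 1.191 × 10^8 m³
Net withdrawal = 4.07 × 10^7 − 2.43 × 10^7 = 1.64 × 10^7 m³/yr = 44930 m³/d
t = ΔV / Q = 1.191 × 10^8 m³ / 44930 m³/d = 2650 d
t = 2650 d ≈ 88.33 months

t ≈ 88.3 months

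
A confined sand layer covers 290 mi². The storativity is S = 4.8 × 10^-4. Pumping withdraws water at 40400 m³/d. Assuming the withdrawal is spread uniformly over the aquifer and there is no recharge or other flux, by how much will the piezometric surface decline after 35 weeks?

A = 290 mi² = 7.511 × 10^8 m²
t = 35 weeks = 245 d
ΔV = Q × t = 40400 m³/d × 245 d = 9.898 × 10^6 m³
Δh = ΔV / (S × A) = 9.898 × 10^6 / (4.8 × 10^-4 × 7.511 × 10^8) = 27.45 m

Δh ≈ 27.5 m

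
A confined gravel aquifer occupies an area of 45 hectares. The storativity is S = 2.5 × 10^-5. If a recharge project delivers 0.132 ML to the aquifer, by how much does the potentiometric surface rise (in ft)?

Δh ≈ 38.5 ft

A = 45 hectares = 4.5 × 10^5 m²
ΔV = 0.132 ML = 132 m³
Δh = ΔV / (S × A) = 132 m³ / (2.5 × 10^-5 × 4.5 × 10^5 m²) = 11.73 m
Δh = 11.73 m = 38.5 ft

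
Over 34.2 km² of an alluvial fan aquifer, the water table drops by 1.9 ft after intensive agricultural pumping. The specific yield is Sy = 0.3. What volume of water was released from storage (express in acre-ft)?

ΔV ≈ 4820 acre-ft

A = 34.2 km² = 3.42 × 10^7 m²
Δh = 1.9 ft = 0.5791 m
ΔV = Sy × A × Δh = 0.3 × 3.42 × 10^7 m² × 0.5791 m = 5.942 × 10^6 m³
ΔV = 5.942 × 10^6 m³ = 4817 acre-ft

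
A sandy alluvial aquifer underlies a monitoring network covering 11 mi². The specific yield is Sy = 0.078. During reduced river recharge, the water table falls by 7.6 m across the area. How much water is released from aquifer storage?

ΔV ≈ 1.69 × 10^7 m³

A = 11 mi² = 2.849 × 10^7 m²
ΔV = Sy × A × Δh = 0.078 × 2.849 × 10^7 m² × 7.6 m = 1.689 × 10^7 m³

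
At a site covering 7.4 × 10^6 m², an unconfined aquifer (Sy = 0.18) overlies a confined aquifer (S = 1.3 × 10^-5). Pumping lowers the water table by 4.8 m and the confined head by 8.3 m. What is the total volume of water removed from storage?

Unconfined: ΔV_u = Sy × A × Δh_u = 0.18 × 7.4 × 10^6 × 4.8 = 6.394 × 10^6 m³
Confined: ΔV_c = S × A × Δh_c = 1.3 × 10^-5 × 7.4 × 10^6 × 8.3 = 798.5 m³
Total ΔV = 6.394 × 10^6 + 798.5 = 6.394 × 10^6 m³

ΔV ≈ 6.39 × 10^6 m³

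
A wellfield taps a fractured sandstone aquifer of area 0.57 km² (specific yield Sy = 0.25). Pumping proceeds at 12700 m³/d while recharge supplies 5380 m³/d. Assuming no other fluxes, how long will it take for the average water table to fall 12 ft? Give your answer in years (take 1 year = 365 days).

A = 0.57 km² = 5.7 × 10^5 m²
Δh = 12 ft = 3.658 m
ΔV = Sy × A × Δh = 0.25 × 5.7 × 10^5 × 3.658 = 5.212 × 10^5 m³
Net withdrawal = 12700 − 5380 = 7320 m³/d
t = ΔV / Q = 5.212 × 10^5 m³ / 7320 m³/d = 71.2 d
t = 71.2 d ≈ 0.1951 years

t ≈ 0.195 years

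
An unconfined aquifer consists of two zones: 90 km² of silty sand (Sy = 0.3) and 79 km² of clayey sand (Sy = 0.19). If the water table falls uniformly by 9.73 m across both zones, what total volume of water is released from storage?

A₁ = 90 km² = 9 × 10^7 m²; A₂ = 79 km² = 7.9 × 10^7 m²
ΔV₁ = 0.3 × 9 × 10^7 × 9.73 = 2.627 × 10^8 m³
ΔV₂ = 0.19 × 7.9 × 10^7 × 9.73 = 1.46 × 10^8 m³
ΔV = ΔV₁ + ΔV₂ = 4.088 × 10^8 m³

ΔV ≈ 4.09 × 10^8 m³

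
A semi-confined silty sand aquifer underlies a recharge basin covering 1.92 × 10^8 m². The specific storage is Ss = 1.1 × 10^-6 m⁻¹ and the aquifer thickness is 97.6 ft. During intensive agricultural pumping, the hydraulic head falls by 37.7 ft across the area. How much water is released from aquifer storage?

b = 97.6 ft = 29.75 m
S = Ss × b = 1.1 × 10^-6 m⁻¹ × 29.75 m = 3.272 × 10^-5
Δh = 37.7 ft = 11.49 m
ΔV = S × A × Δh = 3.272 × 10^-5 × 1.92 × 10^8 m² × 11.49 m = 72200 m³

ΔV ≈ 72200 m³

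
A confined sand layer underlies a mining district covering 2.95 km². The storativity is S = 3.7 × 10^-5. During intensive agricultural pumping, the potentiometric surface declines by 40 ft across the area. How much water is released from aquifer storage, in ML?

A = 2.95 km² = 2.95 × 10^6 m²
Δh = 40 ft = 12.19 m
ΔV = S × A × Δh = 3.7 × 10^-5 × 2.95 × 10^6 m² × 12.19 m = 1331 m³
ΔV = 1331 m³ = 1.331 ML

ΔV ≈ 1.33 ML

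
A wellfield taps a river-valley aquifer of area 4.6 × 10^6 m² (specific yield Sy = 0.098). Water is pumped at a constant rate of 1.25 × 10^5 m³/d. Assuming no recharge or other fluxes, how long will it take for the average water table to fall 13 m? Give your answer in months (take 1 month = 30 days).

t ≈ 1.56 months

ΔV = Sy × A × Δh = 0.098 × 4.6 × 10^6 × 13 = 5.86 × 10^6 m³
t = ΔV / Q = 5.86 × 10^6 m³ / 1.25 × 10^5 m³/d = 46.88 d
t = 46.88 d ≈ 1.563 months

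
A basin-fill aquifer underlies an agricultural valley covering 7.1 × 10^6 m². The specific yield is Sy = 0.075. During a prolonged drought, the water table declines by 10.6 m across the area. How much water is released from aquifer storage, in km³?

ΔV ≈ 0.00564 km³

ΔV = Sy × A × Δh = 0.075 × 7.1 × 10^6 m² × 10.6 m = 5.644 × 10^6 m³
ΔV = 5.644 × 10^6 m³ = 0.005645 km³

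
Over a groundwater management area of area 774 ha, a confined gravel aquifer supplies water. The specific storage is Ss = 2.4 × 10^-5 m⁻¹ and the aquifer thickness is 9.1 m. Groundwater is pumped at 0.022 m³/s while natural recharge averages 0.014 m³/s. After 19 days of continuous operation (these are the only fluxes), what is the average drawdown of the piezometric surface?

S = Ss × b = 2.4 × 10^-5 m⁻¹ × 9.1 m = 2.184 × 10^-4
A = 774 ha = 7.74 × 10^6 m²
Net abstraction = 0.022 − 0.014 = 0.008 m³/s
Q_net = 0.008 m³/s = 691.2 m³/d
ΔV = Q × t = 691.2 m³/d × 19 d = 13130 m³
Δh = ΔV / (S × A) = 13130 / (2.184 × 10^-4 × 7.74 × 10^6) = 7.769 m

Δh ≈ 7.77 m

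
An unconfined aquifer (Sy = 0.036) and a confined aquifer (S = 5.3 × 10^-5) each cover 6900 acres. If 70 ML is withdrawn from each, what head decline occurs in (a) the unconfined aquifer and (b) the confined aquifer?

Δh_u ≈ 0.0696 m; Δh_c ≈ 47.3 m

A = 6900 acres = 2.792 × 10^7 m²
ΔV = 70 ML = 70000 m³
Unconfined: Δh_u = ΔV/(Sy·A) = 70000/(0.036 × 2.792 × 10^7) = 0.06964 m
Confined: Δh_c = ΔV/(S·A) = 70000/(5.3 × 10^-5 × 2.792 × 10^7) = 47.3 m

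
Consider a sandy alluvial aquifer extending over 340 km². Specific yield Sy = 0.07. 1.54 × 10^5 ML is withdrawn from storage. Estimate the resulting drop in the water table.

A = 340 km² = 3.4 × 10^8 m²
ΔV = 1.54 × 10^5 ML = 1.54 × 10^8 m³
Δh = ΔV / (Sy × A) = 1.54 × 10^8 m³ / (0.07 × 3.4 × 10^8 m²) = 6.471 m

Δh ≈ 6.47 m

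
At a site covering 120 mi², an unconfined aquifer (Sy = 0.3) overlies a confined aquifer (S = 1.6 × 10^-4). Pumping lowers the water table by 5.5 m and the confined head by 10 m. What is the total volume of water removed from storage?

A = 120 mi² = 3.108 × 10^8 m²
Unconfined: ΔV_u = Sy × A × Δh_u = 0.3 × 3.108 × 10^8 × 5.5 = 5.128 × 10^8 m³
Confined: ΔV_c = S × A × Δh_c = 1.6 × 10^-4 × 3.108 × 10^8 × 10 = 4.973 × 10^5 m³
Total ΔV = 5.128 × 10^8 + 4.973 × 10^5 = 5.133 × 10^8 m³

ΔV ≈ 5.13 × 10^8 m³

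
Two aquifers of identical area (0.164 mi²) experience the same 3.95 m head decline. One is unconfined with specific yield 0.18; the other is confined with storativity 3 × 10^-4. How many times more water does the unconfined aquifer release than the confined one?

A = 0.164 mi² = 4.248 × 10^5 m²
Unconfined: ΔV_u = Sy × A × Δh = 0.18 × 4.248 × 10^5 × 3.95 = 3.02 × 10^5 m³
Confined: ΔV_c = S × A × Δh = 3 × 10^-4 × 4.248 × 10^5 × 3.95 = 503.3 m³
Ratio = ΔV_u / ΔV_c = Sy / S = 0.18 / 3 × 10^-4 = 600

ΔV_u / ΔV_c ≈ 600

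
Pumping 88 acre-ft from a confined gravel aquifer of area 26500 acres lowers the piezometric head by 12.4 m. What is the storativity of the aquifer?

S ≈ 8.2 × 10^-5

A = 26500 acres = 1.072 × 10^8 m²
ΔV = 88 acre-ft = 1.085 × 10^5 m³
S = ΔV / (A × Δh) = 1.085 × 10^5 m³ / (1.072 × 10^8 m² × 12.4 m) = 8.163 × 10^-5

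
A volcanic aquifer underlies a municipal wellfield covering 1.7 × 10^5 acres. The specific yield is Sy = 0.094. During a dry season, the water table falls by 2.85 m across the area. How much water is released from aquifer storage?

A = 1.7 × 10^5 acres = 6.88 × 10^8 m²
ΔV = Sy × A × Δh = 0.094 × 6.88 × 10^8 m² × 2.85 m = 1.843 × 10^8 m³

ΔV ≈ 1.84 × 10^8 m³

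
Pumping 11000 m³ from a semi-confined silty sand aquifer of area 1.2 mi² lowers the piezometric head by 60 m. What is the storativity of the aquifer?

A = 1.2 mi² = 3.108 × 10^6 m²
S = ΔV / (A × Δh) = 11000 m³ / (3.108 × 10^6 m² × 60 m) = 5.899 × 10^-5

S ≈ 5.9 × 10^-5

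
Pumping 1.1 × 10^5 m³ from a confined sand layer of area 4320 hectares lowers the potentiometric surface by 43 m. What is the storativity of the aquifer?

S ≈ 5.9 × 10^-5

A = 4320 hectares = 4.32 × 10^7 m²
S = ΔV / (A × Δh) = 1.1 × 10^5 m³ / (4.32 × 10^7 m² × 43 m) = 5.922 × 10^-5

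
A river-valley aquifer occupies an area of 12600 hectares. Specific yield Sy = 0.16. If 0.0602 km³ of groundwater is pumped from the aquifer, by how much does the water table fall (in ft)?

A = 12600 hectares = 1.26 × 10^8 m²
ΔV = 0.0602 km³ = 6.02 × 10^7 m³
Δh = ΔV / (Sy × A) = 6.02 × 10^7 m³ / (0.16 × 1.26 × 10^8 m²) = 2.986 m
Δh = 2.986 m = 9.797 ft

Δh ≈ 9.8 ft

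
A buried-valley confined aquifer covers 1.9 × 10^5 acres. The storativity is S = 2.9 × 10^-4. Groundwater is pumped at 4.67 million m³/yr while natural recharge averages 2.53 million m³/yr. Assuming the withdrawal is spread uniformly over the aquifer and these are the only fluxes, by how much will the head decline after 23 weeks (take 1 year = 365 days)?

Δh ≈ 4.23 m

A = 1.9 × 10^5 acres = 7.689 × 10^8 m²
Net abstraction = 4.67 − 2.53 = 2.14 million m³/yr
Q_net = 2.14 million m³/yr = 5863 m³/d
t = 23 weeks = 161 d
ΔV = Q × t = 5863 m³/d × 161 d = 9.439 × 10^5 m³
Δh = ΔV / (S × A) = 9.439 × 10^5 / (2.9 × 10^-4 × 7.689 × 10^8) = 4.233 m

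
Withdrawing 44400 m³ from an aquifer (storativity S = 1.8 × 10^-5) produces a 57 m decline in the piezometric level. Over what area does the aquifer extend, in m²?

A = ΔV / (S × Δh) = 44400 / (1.8 × 10^-5 × 57) = 4.327 × 10^7 m²

A ≈ 4.33 × 10^7 m²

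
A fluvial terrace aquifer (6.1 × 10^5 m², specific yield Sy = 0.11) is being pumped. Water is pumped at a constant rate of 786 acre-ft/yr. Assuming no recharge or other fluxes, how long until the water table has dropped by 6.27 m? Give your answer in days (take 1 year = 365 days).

t ≈ 158 days

ΔV = Sy × A × Δh = 0.11 × 6.1 × 10^5 × 6.27 = 4.207 × 10^5 m³
Q = 786 acre-ft/yr = 2656 m³/d
t = ΔV / Q = 4.207 × 10^5 m³ / 2656 m³/d = 158.4 d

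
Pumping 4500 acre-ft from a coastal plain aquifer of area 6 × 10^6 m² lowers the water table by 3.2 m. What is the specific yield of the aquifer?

Sy ≈ 0.29

ΔV = 4500 acre-ft = 5.551 × 10^6 m³
Sy = ΔV / (A × Δh) = 5.551 × 10^6 m³ / (6 × 10^6 m² × 3.2 m) = 0.2891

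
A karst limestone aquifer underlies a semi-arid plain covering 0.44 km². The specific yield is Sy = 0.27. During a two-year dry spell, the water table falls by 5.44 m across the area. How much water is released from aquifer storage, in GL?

A = 0.44 km² = 4.4 × 10^5 m²
ΔV = Sy × A × Δh = 0.27 × 4.4 × 10^5 m² × 5.44 m = 6.463 × 10^5 m³
ΔV = 6.463 × 10^5 m³ = 0.6463 GL

ΔV ≈ 0.646 GL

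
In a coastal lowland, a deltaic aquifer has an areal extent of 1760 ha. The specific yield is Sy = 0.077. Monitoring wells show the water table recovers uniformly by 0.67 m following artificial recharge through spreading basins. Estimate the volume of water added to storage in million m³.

A = 1760 ha = 1.76 × 10^7 m²
ΔV = Sy × A × Δh = 0.077 × 1.76 × 10^7 m² × 0.67 m = 9.08 × 10^5 m³
ΔV = 9.08 × 10^5 m³ = 0.908 million m³

ΔV ≈ 0.908 million m³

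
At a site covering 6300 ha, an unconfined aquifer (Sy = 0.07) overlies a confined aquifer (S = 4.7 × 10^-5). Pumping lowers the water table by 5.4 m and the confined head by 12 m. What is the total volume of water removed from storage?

A = 6300 ha = 6.3 × 10^7 m²
Unconfined: ΔV_u = Sy × A × Δh_u = 0.07 × 6.3 × 10^7 × 5.4 = 2.381 × 10^7 m³
Confined: ΔV_c = S × A × Δh_c = 4.7 × 10^-5 × 6.3 × 10^7 × 12 = 35530 m³
Total ΔV = 2.381 × 10^7 + 35530 = 2.385 × 10^7 m³

ΔV ≈ 2.38 × 10^7 m³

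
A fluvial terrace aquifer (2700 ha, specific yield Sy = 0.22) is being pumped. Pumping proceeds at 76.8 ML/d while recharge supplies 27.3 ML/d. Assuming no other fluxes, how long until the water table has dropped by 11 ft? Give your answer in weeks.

t ≈ 57.5 weeks

A = 2700 ha = 2.7 × 10^7 m²
Δh = 11 ft = 3.353 m
ΔV = Sy × A × Δh = 0.22 × 2.7 × 10^7 × 3.353 = 1.992 × 10^7 m³
Net withdrawal = 76.8 − 27.3 = 49.5 ML/d = 49500 m³/d
t = ΔV / Q = 1.992 × 10^7 m³ / 49500 m³/d = 402.3 d
t = 402.3 d ≈ 57.48 weeks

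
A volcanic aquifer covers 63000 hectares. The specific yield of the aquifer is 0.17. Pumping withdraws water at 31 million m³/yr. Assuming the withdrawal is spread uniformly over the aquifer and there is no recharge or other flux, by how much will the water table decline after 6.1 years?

Δh ≈ 1.77 m

A = 63000 hectares = 6.3 × 10^8 m²
Q = 31 million m³/yr = 84930 m³/d
t = 6.1 years = 2226 d
ΔV = Q × t = 84930 m³/d × 2226 d = 1.891 × 10^8 m³
Δh = ΔV / (Sy × A) = 1.891 × 10^8 / (0.17 × 6.3 × 10^8) = 1.766 m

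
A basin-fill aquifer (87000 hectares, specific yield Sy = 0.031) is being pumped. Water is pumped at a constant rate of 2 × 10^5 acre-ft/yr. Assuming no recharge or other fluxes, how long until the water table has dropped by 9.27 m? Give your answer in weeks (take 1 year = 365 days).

t ≈ 52.8 weeks

A = 87000 hectares = 8.7 × 10^8 m²
ΔV = Sy × A × Δh = 0.031 × 8.7 × 10^8 × 9.27 = 2.5 × 10^8 m³
Q = 2 × 10^5 acre-ft/yr = 6.759 × 10^5 m³/d
t = ΔV / Q = 2.5 × 10^8 m³ / 6.759 × 10^5 m³/d = 369.9 d
t = 369.9 d ≈ 52.84 weeks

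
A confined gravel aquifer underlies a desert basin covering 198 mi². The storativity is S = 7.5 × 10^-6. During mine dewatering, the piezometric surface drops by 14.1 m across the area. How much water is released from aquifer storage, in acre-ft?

A = 198 mi² = 5.128 × 10^8 m²
ΔV = S × A × Δh = 7.5 × 10^-6 × 5.128 × 10^8 m² × 14.1 m = 54230 m³
ΔV = 54230 m³ = 43.97 acre-ft

ΔV ≈ 44 acre-ft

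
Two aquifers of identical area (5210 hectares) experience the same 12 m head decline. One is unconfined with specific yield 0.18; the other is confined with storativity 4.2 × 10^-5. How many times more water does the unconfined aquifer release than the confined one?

A = 5210 hectares = 5.21 × 10^7 m²
Unconfined: ΔV_u = Sy × A × Δh = 0.18 × 5.21 × 10^7 × 12 = 1.125 × 10^8 m³
Confined: ΔV_c = S × A × Δh = 4.2 × 10^-5 × 5.21 × 10^7 × 12 = 26260 m³
Ratio = ΔV_u / ΔV_c = Sy / S = 0.18 / 4.2 × 10^-5 = 4286

ΔV_u / ΔV_c ≈ 4290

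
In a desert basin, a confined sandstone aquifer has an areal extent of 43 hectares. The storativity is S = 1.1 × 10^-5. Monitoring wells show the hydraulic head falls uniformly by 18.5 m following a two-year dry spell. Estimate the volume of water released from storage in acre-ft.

A = 43 hectares = 4.3 × 10^5 m²
ΔV = S × A × Δh = 1.1 × 10^-5 × 4.3 × 10^5 m² × 18.5 m = 87.5 m³
ΔV = 87.5 m³ = 0.07094 acre-ft

ΔV ≈ 0.0709 acre-ft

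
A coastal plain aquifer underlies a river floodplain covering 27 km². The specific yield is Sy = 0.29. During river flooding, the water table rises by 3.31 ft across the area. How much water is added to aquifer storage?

A = 27 km² = 2.7 × 10^7 m²
Δh = 3.31 ft = 1.009 m
ΔV = Sy × A × Δh = 0.29 × 2.7 × 10^7 m² × 1.009 m = 7.9 × 10^6 m³

ΔV ≈ 7.9 × 10^6 m³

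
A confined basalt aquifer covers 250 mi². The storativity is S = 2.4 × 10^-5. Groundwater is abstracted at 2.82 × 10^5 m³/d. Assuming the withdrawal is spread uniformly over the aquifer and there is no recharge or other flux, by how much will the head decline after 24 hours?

A = 250 mi² = 6.475 × 10^8 m²
t = 24 hours = 1 d
ΔV = Q × t = 2.82 × 10^5 m³/d × 1 d = 2.82 × 10^5 m³
Δh = ΔV / (S × A) = 2.82 × 10^5 / (2.4 × 10^-5 × 6.475 × 10^8) = 18.15 m

Δh ≈ 18.1 m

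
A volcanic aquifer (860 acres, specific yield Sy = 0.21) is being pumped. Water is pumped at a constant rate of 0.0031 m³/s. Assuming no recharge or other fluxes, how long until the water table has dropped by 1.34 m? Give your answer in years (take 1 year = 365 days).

t ≈ 10 years

A = 860 acres = 3.48 × 10^6 m²
ΔV = Sy × A × Δh = 0.21 × 3.48 × 10^6 × 1.34 = 9.794 × 10^5 m³
Q = 0.0031 m³/s = 267.8 m³/d
t = ΔV / Q = 9.794 × 10^5 m³ / 267.8 m³/d = 3656 d
t = 3656 d ≈ 10.02 years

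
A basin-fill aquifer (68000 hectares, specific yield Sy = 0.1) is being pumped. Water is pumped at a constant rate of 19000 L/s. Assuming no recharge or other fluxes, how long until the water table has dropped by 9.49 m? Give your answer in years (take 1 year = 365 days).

t ≈ 1.08 years

A = 68000 hectares = 6.8 × 10^8 m²
ΔV = Sy × A × Δh = 0.1 × 6.8 × 10^8 × 9.49 = 6.453 × 10^8 m³
Q = 19000 L/s = 1.642 × 10^6 m³/d
t = ΔV / Q = 6.453 × 10^8 m³ / 1.642 × 10^6 m³/d = 393.1 d
t = 393.1 d ≈ 1.077 years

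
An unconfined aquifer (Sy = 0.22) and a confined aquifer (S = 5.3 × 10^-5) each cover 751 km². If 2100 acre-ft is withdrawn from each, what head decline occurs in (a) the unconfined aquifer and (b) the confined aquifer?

A = 751 km² = 7.51 × 10^8 m²
ΔV = 2100 acre-ft = 2.59 × 10^6 m³
Unconfined: Δh_u = ΔV/(Sy·A) = 2.59 × 10^6/(0.22 × 7.51 × 10^8) = 0.01568 m
Confined: Δh_c = ΔV/(S·A) = 2.59 × 10^6/(5.3 × 10^-5 × 7.51 × 10^8) = 65.08 m

Δh_u ≈ 0.0157 m; Δh_c ≈ 65.1 m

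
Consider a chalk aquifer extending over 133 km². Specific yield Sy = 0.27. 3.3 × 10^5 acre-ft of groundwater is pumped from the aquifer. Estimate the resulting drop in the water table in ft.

Δh ≈ 37.2 ft

A = 133 km² = 1.33 × 10^8 m²
ΔV = 3.3 × 10^5 acre-ft = 4.07 × 10^8 m³
Δh = ΔV / (Sy × A) = 4.07 × 10^8 m³ / (0.27 × 1.33 × 10^8 m²) = 11.34 m
Δh = 11.34 m = 37.19 ft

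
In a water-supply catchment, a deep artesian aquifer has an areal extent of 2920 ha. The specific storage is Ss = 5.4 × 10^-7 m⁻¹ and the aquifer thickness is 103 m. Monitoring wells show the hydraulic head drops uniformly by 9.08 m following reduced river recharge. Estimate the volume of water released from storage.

ΔV ≈ 14700 m³

S = Ss × b = 5.4 × 10^-7 m⁻¹ × 103 m = 5.562 × 10^-5
A = 2920 ha = 2.92 × 10^7 m²
ΔV = S × A × Δh = 5.562 × 10^-5 × 2.92 × 10^7 m² × 9.08 m = 14750 m³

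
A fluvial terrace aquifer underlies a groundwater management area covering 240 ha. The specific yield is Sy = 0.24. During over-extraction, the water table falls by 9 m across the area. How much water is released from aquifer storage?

ΔV ≈ 5.18 × 10^6 m³

A = 240 ha = 2.4 × 10^6 m²
ΔV = Sy × A × Δh = 0.24 × 2.4 × 10^6 m² × 9 m = 5.184 × 10^6 m³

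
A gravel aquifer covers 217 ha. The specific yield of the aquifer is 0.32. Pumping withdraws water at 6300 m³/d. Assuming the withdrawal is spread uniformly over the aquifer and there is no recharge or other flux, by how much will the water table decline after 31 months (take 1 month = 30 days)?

A = 217 ha = 2.17 × 10^6 m²
t = 31 months = 930 d
ΔV = Q × t = 6300 m³/d × 930 d = 5.859 × 10^6 m³
Δh = ΔV / (Sy × A) = 5.859 × 10^6 / (0.32 × 2.17 × 10^6) = 8.438 m

Δh ≈ 8.44 m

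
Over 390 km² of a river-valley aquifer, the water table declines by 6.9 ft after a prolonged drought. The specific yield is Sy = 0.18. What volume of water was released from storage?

ΔV ≈ 1.48 × 10^8 m³

A = 390 km² = 3.9 × 10^8 m²
Δh = 6.9 ft = 2.103 m
ΔV = Sy × A × Δh = 0.18 × 3.9 × 10^8 m² × 2.103 m = 1.476 × 10^8 m³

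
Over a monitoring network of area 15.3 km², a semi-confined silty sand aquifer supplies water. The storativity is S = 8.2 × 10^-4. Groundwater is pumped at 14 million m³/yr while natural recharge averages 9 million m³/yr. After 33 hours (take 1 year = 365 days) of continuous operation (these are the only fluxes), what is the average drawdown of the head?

Δh ≈ 1.5 m

A = 15.3 km² = 1.53 × 10^7 m²
Net abstraction = 14 − 9 = 5 million m³/yr
Q_net = 5 million m³/yr = 13700 m³/d
t = 33 hours = 1.375 d
ΔV = Q × t = 13700 m³/d × 1.375 d = 18840 m³
Δh = ΔV / (S × A) = 18840 / (8.2 × 10^-4 × 1.53 × 10^7) = 1.501 m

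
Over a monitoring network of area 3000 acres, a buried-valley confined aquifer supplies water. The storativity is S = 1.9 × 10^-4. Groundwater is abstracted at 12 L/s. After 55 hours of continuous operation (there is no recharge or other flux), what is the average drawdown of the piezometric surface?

A = 3000 acres = 1.214 × 10^7 m²
Q = 12 L/s = 1037 m³/d
t = 55 hours = 2.292 d
ΔV = Q × t = 1037 m³/d × 2.292 d = 2376 m³
Δh = ΔV / (S × A) = 2376 / (1.9 × 10^-4 × 1.214 × 10^7) = 1.03 m

Δh ≈ 1.03 m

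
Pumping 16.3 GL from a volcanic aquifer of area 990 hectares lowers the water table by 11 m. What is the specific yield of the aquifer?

A = 990 hectares = 9.9 × 10^6 m²
ΔV = 16.3 GL = 1.63 × 10^7 m³
Sy = ΔV / (A × Δh) = 1.63 × 10^7 m³ / (9.9 × 10^6 m² × 11 m) = 0.1497

Sy ≈ 0.15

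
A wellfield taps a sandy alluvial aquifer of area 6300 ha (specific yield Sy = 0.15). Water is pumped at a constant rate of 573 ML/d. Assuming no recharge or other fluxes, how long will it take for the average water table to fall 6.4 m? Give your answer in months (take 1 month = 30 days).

A = 6300 ha = 6.3 × 10^7 m²
ΔV = Sy × A × Δh = 0.15 × 6.3 × 10^7 × 6.4 = 6.048 × 10^7 m³
Q = 573 ML/d = 5.73 × 10^5 m³/d
t = ΔV / Q = 6.048 × 10^7 m³ / 5.73 × 10^5 m³/d = 105.5 d
t = 105.5 d ≈ 3.518 months

t ≈ 3.52 months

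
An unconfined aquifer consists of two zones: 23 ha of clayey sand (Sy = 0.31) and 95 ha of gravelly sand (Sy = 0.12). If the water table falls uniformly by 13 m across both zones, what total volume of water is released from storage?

ΔV ≈ 2.41 × 10^6 m³

A₁ = 23 ha = 2.3 × 10^5 m²; A₂ = 95 ha = 9.5 × 10^5 m²
ΔV₁ = 0.31 × 2.3 × 10^5 × 13 = 9.269 × 10^5 m³
ΔV₂ = 0.12 × 9.5 × 10^5 × 13 = 1.482 × 10^6 m³
ΔV = ΔV₁ + ΔV₂ = 2.409 × 10^6 m³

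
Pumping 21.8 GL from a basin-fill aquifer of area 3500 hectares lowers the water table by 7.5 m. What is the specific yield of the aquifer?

A = 3500 hectares = 3.5 × 10^7 m²
ΔV = 21.8 GL = 2.18 × 10^7 m³
Sy = ΔV / (A × Δh) = 2.18 × 10^7 m³ / (3.5 × 10^7 m² × 7.5 m) = 0.08305

Sy ≈ 0.083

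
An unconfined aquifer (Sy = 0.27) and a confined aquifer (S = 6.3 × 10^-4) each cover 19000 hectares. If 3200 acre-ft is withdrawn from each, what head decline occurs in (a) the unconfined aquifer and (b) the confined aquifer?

Δh_u ≈ 0.0769 m; Δh_c ≈ 33 m

A = 19000 hectares = 1.9 × 10^8 m²
ΔV = 3200 acre-ft = 3.947 × 10^6 m³
Unconfined: Δh_u = ΔV/(Sy·A) = 3.947 × 10^6/(0.27 × 1.9 × 10^8) = 0.07694 m
Confined: Δh_c = ΔV/(S·A) = 3.947 × 10^6/(6.3 × 10^-4 × 1.9 × 10^8) = 32.98 m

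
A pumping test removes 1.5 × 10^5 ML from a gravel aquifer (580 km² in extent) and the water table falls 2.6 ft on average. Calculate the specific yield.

Sy ≈ 0.33

A = 580 km² = 5.8 × 10^8 m²
Δh = 2.6 ft = 0.7925 m
ΔV = 1.5 × 10^5 ML = 1.5 × 10^8 m³
Sy = ΔV / (A × Δh) = 1.5 × 10^8 m³ / (5.8 × 10^8 m² × 0.7925 m) = 0.3263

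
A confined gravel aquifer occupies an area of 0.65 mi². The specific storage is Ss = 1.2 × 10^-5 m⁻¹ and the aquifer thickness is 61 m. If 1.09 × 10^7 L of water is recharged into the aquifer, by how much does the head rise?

S = Ss × b = 1.2 × 10^-5 m⁻¹ × 61 m = 7.32 × 10^-4
A = 0.65 mi² = 1.683 × 10^6 m²
ΔV = 1.09 × 10^7 L = 10900 m³
Δh = ΔV / (S × A) = 10900 m³ / (7.32 × 10^-4 × 1.683 × 10^6 m²) = 8.845 m

Δh ≈ 8.85 m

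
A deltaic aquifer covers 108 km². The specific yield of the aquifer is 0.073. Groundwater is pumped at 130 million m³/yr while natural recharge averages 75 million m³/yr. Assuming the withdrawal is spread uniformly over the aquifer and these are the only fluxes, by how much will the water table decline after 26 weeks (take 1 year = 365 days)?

A = 108 km² = 1.08 × 10^8 m²
Net abstraction = 130 − 75 = 55 million m³/yr
Q_net = 55 million m³/yr = 1.507 × 10^5 m³/d
t = 26 weeks = 182 d
ΔV = Q × t = 1.507 × 10^5 m³/d × 182 d = 2.742 × 10^7 m³
Δh = ΔV / (Sy × A) = 2.742 × 10^7 / (0.073 × 1.08 × 10^8) = 3.479 m

Δh ≈ 3.48 m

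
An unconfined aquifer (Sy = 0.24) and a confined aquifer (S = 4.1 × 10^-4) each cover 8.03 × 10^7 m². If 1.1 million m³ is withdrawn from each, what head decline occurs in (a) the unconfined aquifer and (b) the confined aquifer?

Δh_u ≈ 0.0571 m; Δh_c ≈ 33.4 m

ΔV = 1.1 million m³ = 1.1 × 10^6 m³
Unconfined: Δh_u = ΔV/(Sy·A) = 1.1 × 10^6/(0.24 × 8.03 × 10^7) = 0.05708 m
Confined: Δh_c = ΔV/(S·A) = 1.1 × 10^6/(4.1 × 10^-4 × 8.03 × 10^7) = 33.41 m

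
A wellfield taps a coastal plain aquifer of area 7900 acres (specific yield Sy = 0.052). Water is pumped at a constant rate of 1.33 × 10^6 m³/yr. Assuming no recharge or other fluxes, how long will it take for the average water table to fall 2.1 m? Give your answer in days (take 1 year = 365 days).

t ≈ 958 days

A = 7900 acres = 3.197 × 10^7 m²
ΔV = Sy × A × Δh = 0.052 × 3.197 × 10^7 × 2.1 = 3.491 × 10^6 m³
Q = 1.33 × 10^6 m³/yr = 3644 m³/d
t = ΔV / Q = 3.491 × 10^6 m³ / 3644 m³/d = 958.1 d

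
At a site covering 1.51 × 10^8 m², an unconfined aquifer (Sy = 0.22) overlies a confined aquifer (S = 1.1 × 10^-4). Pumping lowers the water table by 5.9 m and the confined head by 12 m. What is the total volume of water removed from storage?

Unconfined: ΔV_u = Sy × A × Δh_u = 0.22 × 1.51 × 10^8 × 5.9 = 1.96 × 10^8 m³
Confined: ΔV_c = S × A × Δh_c = 1.1 × 10^-4 × 1.51 × 10^8 × 12 = 1.993 × 10^5 m³
Total ΔV = 1.96 × 10^8 + 1.993 × 10^5 = 1.962 × 10^8 m³

ΔV ≈ 1.96 × 10^8 m³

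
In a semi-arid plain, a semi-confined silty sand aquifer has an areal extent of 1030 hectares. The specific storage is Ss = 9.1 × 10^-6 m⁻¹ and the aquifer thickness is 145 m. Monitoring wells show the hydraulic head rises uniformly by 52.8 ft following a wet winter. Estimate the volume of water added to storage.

ΔV ≈ 2.19 × 10^5 m³

S = Ss × b = 9.1 × 10^-6 m⁻¹ × 145 m = 1.319 × 10^-3
A = 1030 hectares = 1.03 × 10^7 m²
Δh = 52.8 ft = 16.09 m
ΔV = S × A × Δh = 0.001319 × 1.03 × 10^7 m² × 16.09 m = 2.187 × 10^5 m³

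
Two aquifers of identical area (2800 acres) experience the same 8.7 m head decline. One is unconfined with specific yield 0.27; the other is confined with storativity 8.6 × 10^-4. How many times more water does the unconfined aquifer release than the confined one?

ΔV_u / ΔV_c ≈ 314

A = 2800 acres = 1.133 × 10^7 m²
Unconfined: ΔV_u = Sy × A × Δh = 0.27 × 1.133 × 10^7 × 8.7 = 2.662 × 10^7 m³
Confined: ΔV_c = S × A × Δh = 8.6 × 10^-4 × 1.133 × 10^7 × 8.7 = 84780 m³
Ratio = ΔV_u / ΔV_c = Sy / S = 0.27 / 8.6 × 10^-4 = 314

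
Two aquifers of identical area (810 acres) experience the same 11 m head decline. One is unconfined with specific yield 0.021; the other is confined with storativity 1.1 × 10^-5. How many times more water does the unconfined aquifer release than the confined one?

ΔV_u / ΔV_c ≈ 1910

A = 810 acres = 3.278 × 10^6 m²
Unconfined: ΔV_u = Sy × A × Δh = 0.021 × 3.278 × 10^6 × 11 = 7.572 × 10^5 m³
Confined: ΔV_c = S × A × Δh = 1.1 × 10^-5 × 3.278 × 10^6 × 11 = 396.6 m³
Ratio = ΔV_u / ΔV_c = Sy / S = 0.021 / 1.1 × 10^-5 = 1909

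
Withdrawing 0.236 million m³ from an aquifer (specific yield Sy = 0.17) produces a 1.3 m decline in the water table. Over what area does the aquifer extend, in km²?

ΔV = 0.236 million m³ = 2.36 × 10^5 m³
A = ΔV / (Sy × Δh) = 2.36 × 10^5 / (0.17 × 1.3) = 1.068 × 10^6 m²
A = 1.068 × 10^6 m² = 1.068 km²

A ≈ 1.07 km²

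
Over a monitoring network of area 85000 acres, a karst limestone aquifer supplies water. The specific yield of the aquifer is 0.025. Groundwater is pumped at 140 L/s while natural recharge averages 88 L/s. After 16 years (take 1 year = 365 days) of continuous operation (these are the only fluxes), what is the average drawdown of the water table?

A = 85000 acres = 3.44 × 10^8 m²
Net abstraction = 140 − 88 = 52 L/s
Q_net = 52 L/s = 4493 m³/d
t = 16 years = 5840 d
ΔV = Q × t = 4493 m³/d × 5840 d = 2.624 × 10^7 m³
Δh = ΔV / (Sy × A) = 2.624 × 10^7 / (0.025 × 3.44 × 10^8) = 3.051 m

Δh ≈ 3.05 m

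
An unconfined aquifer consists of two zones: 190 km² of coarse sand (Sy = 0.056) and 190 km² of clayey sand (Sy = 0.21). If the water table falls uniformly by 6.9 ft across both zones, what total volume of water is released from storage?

A₁ = 190 km² = 1.9 × 10^8 m²; A₂ = 190 km² = 1.9 × 10^8 m²
Δh = 6.9 ft = 2.103 m
ΔV₁ = 0.056 × 1.9 × 10^8 × 2.103 = 2.238 × 10^7 m³
ΔV₂ = 0.21 × 1.9 × 10^8 × 2.103 = 8.391 × 10^7 m³
ΔV = ΔV₁ + ΔV₂ = 1.063 × 10^8 m³

ΔV ≈ 1.06 × 10^8 m³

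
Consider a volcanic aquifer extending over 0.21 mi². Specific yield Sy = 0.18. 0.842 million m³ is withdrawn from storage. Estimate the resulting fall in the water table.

A = 0.21 mi² = 5.439 × 10^5 m²
ΔV = 0.842 million m³ = 8.42 × 10^5 m³
Δh = ΔV / (Sy × A) = 8.42 × 10^5 m³ / (0.18 × 5.439 × 10^5 m²) = 8.6 m

Δh ≈ 8.6 m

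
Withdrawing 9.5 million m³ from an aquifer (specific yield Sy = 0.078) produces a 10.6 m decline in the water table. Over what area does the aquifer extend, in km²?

ΔV = 9.5 million m³ = 9.5 × 10^6 m³
A = ΔV / (Sy × Δh) = 9.5 × 10^6 / (0.078 × 10.6) = 1.149 × 10^7 m²
A = 1.149 × 10^7 m² = 11.49 km²

A ≈ 11.5 km²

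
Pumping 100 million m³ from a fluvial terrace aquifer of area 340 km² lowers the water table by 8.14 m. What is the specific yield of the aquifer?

A = 340 km² = 3.4 × 10^8 m²
ΔV = 100 million m³ = 1 × 10^8 m³
Sy = ΔV / (A × Δh) = 1 × 10^8 m³ / (3.4 × 10^8 m² × 8.14 m) = 0.03613

Sy ≈ 0.036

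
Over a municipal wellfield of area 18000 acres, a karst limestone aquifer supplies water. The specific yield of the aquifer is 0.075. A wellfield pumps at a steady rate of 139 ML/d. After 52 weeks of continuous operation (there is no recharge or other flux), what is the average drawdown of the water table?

A = 18000 acres = 7.284 × 10^7 m²
Q = 139 ML/d = 1.39 × 10^5 m³/d
t = 52 weeks = 364 d
ΔV = Q × t = 1.39 × 10^5 m³/d × 364 d = 5.06 × 10^7 m³
Δh = ΔV / (Sy × A) = 5.06 × 10^7 / (0.075 × 7.284 × 10^7) = 9.261 m

Δh ≈ 9.26 m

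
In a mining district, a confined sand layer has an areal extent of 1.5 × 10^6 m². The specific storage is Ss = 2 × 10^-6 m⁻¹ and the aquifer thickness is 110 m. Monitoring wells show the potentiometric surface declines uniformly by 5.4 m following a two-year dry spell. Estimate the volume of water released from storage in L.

S = Ss × b = 2 × 10^-6 m⁻¹ × 110 m = 2.2 × 10^-4
ΔV = S × A × Δh = 2.2 × 10^-4 × 1.5 × 10^6 m² × 5.4 m = 1782 m³
ΔV = 1782 m³ = 1.782 × 10^6 L

ΔV ≈ 1.78 × 10^6 L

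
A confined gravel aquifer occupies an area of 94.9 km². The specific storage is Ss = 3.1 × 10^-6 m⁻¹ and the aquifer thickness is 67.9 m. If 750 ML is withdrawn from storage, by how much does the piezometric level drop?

Δh ≈ 37.5 m

S = Ss × b = 3.1 × 10^-6 m⁻¹ × 67.9 m = 2.105 × 10^-4
A = 94.9 km² = 9.49 × 10^7 m²
ΔV = 750 ML = 7.5 × 10^5 m³
Δh = ΔV / (S × A) = 7.5 × 10^5 m³ / (2.105 × 10^-4 × 9.49 × 10^7 m²) = 37.55 m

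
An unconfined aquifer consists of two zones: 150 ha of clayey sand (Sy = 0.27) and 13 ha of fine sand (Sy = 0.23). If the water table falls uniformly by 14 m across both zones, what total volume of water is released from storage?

A₁ = 150 ha = 1.5 × 10^6 m²; A₂ = 13 ha = 1.3 × 10^5 m²
ΔV₁ = 0.27 × 1.5 × 10^6 × 14 = 5.67 × 10^6 m³
ΔV₂ = 0.23 × 1.3 × 10^5 × 14 = 4.186 × 10^5 m³
ΔV = ΔV₁ + ΔV₂ = 6.089 × 10^6 m³

ΔV ≈ 6.09 × 10^6 m³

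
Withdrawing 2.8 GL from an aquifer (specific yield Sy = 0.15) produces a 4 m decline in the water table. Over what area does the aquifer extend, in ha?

ΔV = 2.8 GL = 2.8 × 10^6 m³
A = ΔV / (Sy × Δh) = 2.8 × 10^6 / (0.15 × 4) = 4.667 × 10^6 m²
A = 4.667 × 10^6 m² = 466.7 ha

A ≈ 467 ha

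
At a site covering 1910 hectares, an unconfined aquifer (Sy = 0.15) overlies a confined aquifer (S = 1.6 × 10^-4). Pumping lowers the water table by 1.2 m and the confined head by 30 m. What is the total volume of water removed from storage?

ΔV ≈ 3.53 × 10^6 m³

A = 1910 hectares = 1.91 × 10^7 m²
Unconfined: ΔV_u = Sy × A × Δh_u = 0.15 × 1.91 × 10^7 × 1.2 = 3.438 × 10^6 m³
Confined: ΔV_c = S × A × Δh_c = 1.6 × 10^-4 × 1.91 × 10^7 × 30 = 91680 m³
Total ΔV = 3.438 × 10^6 + 91680 = 3.53 × 10^6 m³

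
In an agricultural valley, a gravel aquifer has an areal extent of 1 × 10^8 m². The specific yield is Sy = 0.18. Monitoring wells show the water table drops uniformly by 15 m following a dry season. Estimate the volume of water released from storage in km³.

ΔV = Sy × A × Δh = 0.18 × 1 × 10^8 m² × 15 m = 2.7 × 10^8 m³
ΔV = 2.7 × 10^8 m³ = 0.27 km³

ΔV ≈ 0.27 km³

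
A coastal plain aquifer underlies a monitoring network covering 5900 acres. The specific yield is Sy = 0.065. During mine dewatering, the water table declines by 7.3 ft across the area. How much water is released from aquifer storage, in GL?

A = 5900 acres = 2.388 × 10^7 m²
Δh = 7.3 ft = 2.225 m
ΔV = Sy × A × Δh = 0.065 × 2.388 × 10^7 m² × 2.225 m = 3.453 × 10^6 m³
ΔV = 3.453 × 10^6 m³ = 3.453 GL

ΔV ≈ 3.45 GL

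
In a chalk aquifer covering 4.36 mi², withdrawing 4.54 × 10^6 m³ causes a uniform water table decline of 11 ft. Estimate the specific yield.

A = 4.36 mi² = 1.129 × 10^7 m²
Δh = 11 ft = 3.353 m
Sy = ΔV / (A × Δh) = 4.54 × 10^6 m³ / (1.129 × 10^7 m² × 3.353 m) = 0.1199

Sy ≈ 0.12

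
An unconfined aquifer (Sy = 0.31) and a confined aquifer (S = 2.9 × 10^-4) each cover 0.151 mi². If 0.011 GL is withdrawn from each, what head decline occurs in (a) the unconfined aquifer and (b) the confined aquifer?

A = 0.151 mi² = 3.911 × 10^5 m²
ΔV = 0.011 GL = 11000 m³
Unconfined: Δh_u = ΔV/(Sy·A) = 11000/(0.31 × 3.911 × 10^5) = 0.09073 m
Confined: Δh_c = ΔV/(S·A) = 11000/(2.9 × 10^-4 × 3.911 × 10^5) = 96.99 m

Δh_u ≈ 0.0907 m; Δh_c ≈ 97 m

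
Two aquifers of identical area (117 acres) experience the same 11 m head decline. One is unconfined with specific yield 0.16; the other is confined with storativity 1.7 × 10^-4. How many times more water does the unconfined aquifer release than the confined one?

ΔV_u / ΔV_c ≈ 941

A = 117 acres = 4.735 × 10^5 m²
Unconfined: ΔV_u = Sy × A × Δh = 0.16 × 4.735 × 10^5 × 11 = 8.333 × 10^5 m³
Confined: ΔV_c = S × A × Δh = 1.7 × 10^-4 × 4.735 × 10^5 × 11 = 885.4 m³
Ratio = ΔV_u / ΔV_c = Sy / S = 0.16 / 1.7 × 10^-4 = 941.2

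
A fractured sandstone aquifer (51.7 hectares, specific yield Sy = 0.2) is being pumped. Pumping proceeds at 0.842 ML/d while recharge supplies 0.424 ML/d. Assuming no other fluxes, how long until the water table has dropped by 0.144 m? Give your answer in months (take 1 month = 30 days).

t ≈ 1.19 months

A = 51.7 hectares = 5.17 × 10^5 m²
ΔV = Sy × A × Δh = 0.2 × 5.17 × 10^5 × 0.144 = 14890 m³
Net withdrawal = 0.842 − 0.424 = 0.418 ML/d = 418 m³/d
t = ΔV / Q = 14890 m³ / 418 m³/d = 35.62 d
t = 35.62 d ≈ 1.187 months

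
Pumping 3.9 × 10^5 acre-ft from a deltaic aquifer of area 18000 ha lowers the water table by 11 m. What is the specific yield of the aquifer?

Sy ≈ 0.24

A = 18000 ha = 1.8 × 10^8 m²
ΔV = 3.9 × 10^5 acre-ft = 4.811 × 10^8 m³
Sy = ΔV / (A × Δh) = 4.811 × 10^8 m³ / (1.8 × 10^8 m² × 11 m) = 0.243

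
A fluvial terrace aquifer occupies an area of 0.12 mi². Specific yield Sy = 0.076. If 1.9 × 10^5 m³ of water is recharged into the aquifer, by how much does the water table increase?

A = 0.12 mi² = 3.108 × 10^5 m²
Δh = ΔV / (Sy × A) = 1.9 × 10^5 m³ / (0.076 × 3.108 × 10^5 m²) = 8.044 m

Δh ≈ 8.04 m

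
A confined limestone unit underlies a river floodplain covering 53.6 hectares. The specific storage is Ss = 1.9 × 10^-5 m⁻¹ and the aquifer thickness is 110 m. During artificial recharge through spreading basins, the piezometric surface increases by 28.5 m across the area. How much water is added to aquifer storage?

S = Ss × b = 1.9 × 10^-5 m⁻¹ × 110 m = 2.09 × 10^-3
A = 53.6 hectares = 5.36 × 10^5 m²
ΔV = S × A × Δh = 0.00209 × 5.36 × 10^5 m² × 28.5 m = 31930 m³

ΔV ≈ 31900 m³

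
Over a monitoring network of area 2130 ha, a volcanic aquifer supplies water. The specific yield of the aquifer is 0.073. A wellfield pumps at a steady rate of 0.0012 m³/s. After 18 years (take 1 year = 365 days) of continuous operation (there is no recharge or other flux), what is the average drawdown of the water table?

Δh ≈ 0.438 m

A = 2130 ha = 2.13 × 10^7 m²
Q = 0.0012 m³/s = 103.7 m³/d
t = 18 years = 6570 d
ΔV = Q × t = 103.7 m³/d × 6570 d = 6.812 × 10^5 m³
Δh = ΔV / (Sy × A) = 6.812 × 10^5 / (0.073 × 2.13 × 10^7) = 0.4381 m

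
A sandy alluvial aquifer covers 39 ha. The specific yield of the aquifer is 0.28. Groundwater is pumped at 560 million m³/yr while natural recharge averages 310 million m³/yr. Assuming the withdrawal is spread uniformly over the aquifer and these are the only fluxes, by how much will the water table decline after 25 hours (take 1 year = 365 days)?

A = 39 ha = 3.9 × 10^5 m²
Net abstraction = 560 − 310 = 250 million m³/yr
Q_net = 250 million m³/yr = 6.849 × 10^5 m³/d
t = 25 hours = 1.042 d
ΔV = Q × t = 6.849 × 10^5 m³/d × 1.042 d = 7.135 × 10^5 m³
Δh = ΔV / (Sy × A) = 7.135 × 10^5 / (0.28 × 3.9 × 10^5) = 6.534 m

Δh ≈ 6.53 m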